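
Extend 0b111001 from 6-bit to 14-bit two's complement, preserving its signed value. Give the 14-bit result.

11111111111001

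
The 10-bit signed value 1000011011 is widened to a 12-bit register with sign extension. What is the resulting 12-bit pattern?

111000011011

MSB of 1000011011 is 1; replicate it into the new high bits.
11|1000011011 → 111000011011 (still -485).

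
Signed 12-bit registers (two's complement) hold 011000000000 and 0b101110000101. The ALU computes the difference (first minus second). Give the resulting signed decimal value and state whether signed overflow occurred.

-1413; overflow

011000000000 = 1536 (signed)
0b101110000101 → 101110000101 = -1147 (signed)
Subtract via negate-and-add: invert 101110000101 + 1 = 010001111011 (i.e. 1147).
  011000000000
+ 010001111011
= 101001111011
Result 101001111011: MSB = 1 → 2683 − 4096 = -1413.
Both addends (after negating the subtrahend) are non-negative but the stored result is negative: signed overflow. The true value 1536 − (-1147) = 2683 lies outside [-2048, 2047].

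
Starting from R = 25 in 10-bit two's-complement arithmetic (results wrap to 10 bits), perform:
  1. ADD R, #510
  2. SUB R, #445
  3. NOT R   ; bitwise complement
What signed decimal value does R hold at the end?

-91

Start: R = 25 = 0000011001.
R = 25 + 510 = 535; wraps to -489 = 1000010111
R = -489 − 445 = -934; wraps to 90 = 0001011010
R = NOT 0001011010 = 1110100101 = -91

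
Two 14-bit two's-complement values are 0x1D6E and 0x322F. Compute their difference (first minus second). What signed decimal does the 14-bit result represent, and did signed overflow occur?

0x1D6E = 01110101101110 = 7534 (signed)
0x322F = 11001000101111 = -3537 (signed)
Subtract via negate-and-add: invert 11001000101111 + 1 = 00110111010001 (i.e. 3537).
  01110101101110
+ 00110111010001
= 10101100111111
Result 10101100111111: MSB = 1 → 11071 − 16384 = -5313.
Both addends (after negating the subtrahend) are non-negative but the stored result is negative: signed overflow. The true value 7534 − (-3537) = 11071 lies outside [-8192, 8191].

-5313; overflow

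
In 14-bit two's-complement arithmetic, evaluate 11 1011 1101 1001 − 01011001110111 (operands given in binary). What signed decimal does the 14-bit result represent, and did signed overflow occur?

11 1011 1101 1001 → 11101111011001 = -1063 (signed)
01011001110111 = 5751 (signed)
Subtract via negate-and-add: invert 01011001110111 + 1 = 10100110001001 (i.e. -5751).
  11101111011001
+ 10100110001001
= 10010101100010  (discard carry-out 1)
Result 10010101100010: MSB = 1 → 9570 − 16384 = -6814.
Both addends (after negating the subtrahend) are negative and so is the stored result: no signed overflow.

-6814; no overflow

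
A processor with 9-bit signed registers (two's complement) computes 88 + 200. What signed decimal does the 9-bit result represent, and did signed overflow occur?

-224; overflow

88 → 001011000
200 → 011001000
  001011000
+ 011001000
= 100100000
Result 100100000: MSB = 1 → 288 − 512 = -224.
Both addends are non-negative but the stored result is negative: signed overflow. The true value 88 + 200 = 288 lies outside [-256, 255].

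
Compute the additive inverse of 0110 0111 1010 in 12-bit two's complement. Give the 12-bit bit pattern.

100110000110

Invert: 100110000101. Add 1: 100110000110.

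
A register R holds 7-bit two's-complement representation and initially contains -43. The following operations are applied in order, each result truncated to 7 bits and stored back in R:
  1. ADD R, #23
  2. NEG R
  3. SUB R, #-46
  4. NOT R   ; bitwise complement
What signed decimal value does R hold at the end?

Start: R = -43 = 1010101.
R = -43 + 23 = -20 = 1101100
R = −(-20) = 20 = 0010100
R = 20 − (-46) = 66; wraps to -62 = 1000010
R = NOT 1000010 = 0111101 = 61

61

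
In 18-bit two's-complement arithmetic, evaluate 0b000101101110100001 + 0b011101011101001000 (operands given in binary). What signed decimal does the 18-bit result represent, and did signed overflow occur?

0b000101101110100001 → 000101101110100001 = 23457 (signed)
0b011101011101001000 → 011101011101001000 = 120648 (signed)
  000101101110100001
+ 011101011101001000
= 100011001011101001
Result 100011001011101001: MSB = 1 → 144105 − 262144 = -118039.
Both addends are non-negative but the stored result is negative: signed overflow. The true value 23457 + 120648 = 144105 lies outside [-131072, 131071].

-118039; overflow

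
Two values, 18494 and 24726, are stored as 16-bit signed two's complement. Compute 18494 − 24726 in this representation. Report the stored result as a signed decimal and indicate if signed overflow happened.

18494 → 0100100000111110
24726 → 0110000010010110
Subtract via negate-and-add: invert 0110000010010110 + 1 = 1001111101101010 (i.e. -24726).
  0100100000111110
+ 1001111101101010
= 1110011110101000
Result 1110011110101000: MSB = 1 → 59304 − 65536 = -6232.
Addends (after negating the subtrahend) have opposite signs, so signed overflow cannot occur.

-6232; no overflow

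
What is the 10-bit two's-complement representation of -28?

1111100100

|-28| = 28 = 0000011100 in 10 bits.
Invert the bits: 1111100011. Add 1: 1111100100.
Check: 1111100100 reads as 996 − 1024 = -28.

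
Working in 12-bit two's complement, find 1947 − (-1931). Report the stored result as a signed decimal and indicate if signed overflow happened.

-218; overflow

1947 → 011110011011
-1931 → 100001110101
Subtract via negate-and-add: invert 100001110101 + 1 = 011110001011 (i.e. 1931).
  011110011011
+ 011110001011
= 111100100110
Result 111100100110: MSB = 1 → 3878 − 4096 = -218.
Both addends (after negating the subtrahend) are non-negative but the stored result is negative: signed overflow. The true value 1947 − (-1931) = 3878 lies outside [-2048, 2047].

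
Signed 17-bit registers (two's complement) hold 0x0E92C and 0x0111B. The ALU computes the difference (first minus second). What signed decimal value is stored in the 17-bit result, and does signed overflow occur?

0x0E92C = 01110100100101100 = 59692 (signed)
0x0111B = 00001000100011011 = 4379 (signed)
Subtract via negate-and-add: invert 00001000100011011 + 1 = 11110111011100101 (i.e. -4379).
  01110100100101100
+ 11110111011100101
= 01101100000010001  (discard carry-out 1)
Result 01101100000010001: MSB = 0 → value 55313.
Addends (after negating the subtrahend) have opposite signs, so signed overflow cannot occur.

55313; no overflow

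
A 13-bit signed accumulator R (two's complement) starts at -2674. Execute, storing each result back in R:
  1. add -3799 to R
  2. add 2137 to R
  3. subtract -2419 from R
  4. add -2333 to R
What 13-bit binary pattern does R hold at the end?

Start: R = -2674 = 1010110001110.
R = -2674 + (-3799) = -6473; wraps to 1719 = 0011010110111
R = 1719 + 2137 = 3856 = 0111100010000
R = 3856 − (-2419) = 6275; wraps to -1917 = 1100010000011
R = -1917 + (-2333) = -4250; wraps to 3942 = 0111101100110

0111101100110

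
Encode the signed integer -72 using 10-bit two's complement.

|-72| = 72 = 0001001000 in 10 bits.
Invert the bits: 1110110111. Add 1: 1110111000.

1110111000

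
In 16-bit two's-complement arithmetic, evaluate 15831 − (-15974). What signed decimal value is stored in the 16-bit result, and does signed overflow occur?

31805; no overflow

15831 → 0011110111010111
-15974 → 1100000110011010
Subtract via negate-and-add: invert 1100000110011010 + 1 = 0011111001100110 (i.e. 15974).
  0011110111010111
+ 0011111001100110
= 0111110000111101
Result 0111110000111101: MSB = 0 → value 31805.
Both addends (after negating the subtrahend) are non-negative and so is the stored result: no signed overflow.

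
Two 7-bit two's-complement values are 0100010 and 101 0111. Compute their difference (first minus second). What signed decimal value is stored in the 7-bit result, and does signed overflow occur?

0100010 = 34 (signed)
101 0111 → 1010111 = -41 (signed)
Subtract via negate-and-add: invert 1010111 + 1 = 0101001 (i.e. 41).
  0100010
+ 0101001
= 1001011
Result 1001011: MSB = 1 → 75 − 128 = -53.
Both addends (after negating the subtrahend) are non-negative but the stored result is negative: signed overflow. The true value 34 − (-41) = 75 lies outside [-64, 63].

-53; overflow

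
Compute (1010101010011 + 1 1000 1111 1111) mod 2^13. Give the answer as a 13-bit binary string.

0111001010010

  1010101010011
+ 1100011111111
= 0111001010010  (discard carry-out 1)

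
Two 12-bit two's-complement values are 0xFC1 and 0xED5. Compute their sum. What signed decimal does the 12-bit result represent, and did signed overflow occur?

-362; no overflow

0xFC1 = 111111000001 = -63 (signed)
0xED5 = 111011010101 = -299 (signed)
  111111000001
+ 111011010101
= 111010010110  (discard carry-out 1)
Result 111010010110: MSB = 1 → 3734 − 4096 = -362.
Both addends are negative and so is the stored result: no signed overflow.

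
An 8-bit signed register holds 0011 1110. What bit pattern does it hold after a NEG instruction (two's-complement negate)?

Invert: 11000001. Add 1: 11000010.

11000010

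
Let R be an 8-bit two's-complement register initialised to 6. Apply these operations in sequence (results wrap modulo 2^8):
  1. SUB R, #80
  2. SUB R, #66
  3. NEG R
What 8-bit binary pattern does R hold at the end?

10001100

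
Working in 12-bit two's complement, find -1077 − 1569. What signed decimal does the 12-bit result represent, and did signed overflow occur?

1450; overflow

-1077 → 101111001011
1569 → 011000100001
Subtract via negate-and-add: invert 011000100001 + 1 = 100111011111 (i.e. -1569).
  101111001011
+ 100111011111
= 010110101010  (discard carry-out 1)
Result 010110101010: MSB = 0 → value 1450.
Both addends (after negating the subtrahend) are negative but the stored result is non-negative: signed overflow. The true value -1077 − 1569 = -2646 lies outside [-2048, 2047].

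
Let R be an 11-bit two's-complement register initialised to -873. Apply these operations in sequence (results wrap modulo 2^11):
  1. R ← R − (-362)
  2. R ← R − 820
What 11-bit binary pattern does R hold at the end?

Start: R = -873 = 10010010111.
R = -873 − (-362) = -511 = 11000000001
R = -511 − 820 = -1331; wraps to 717 = 01011001101

01011001101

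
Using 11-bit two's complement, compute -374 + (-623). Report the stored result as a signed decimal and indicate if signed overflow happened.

-997; no overflow

-374 → 11010001010
-623 → 10110010001
  11010001010
+ 10110010001
= 10000011011  (discard carry-out 1)
Result 10000011011: MSB = 1 → 1051 − 2048 = -997.
Both addends are negative and so is the stored result: no signed overflow.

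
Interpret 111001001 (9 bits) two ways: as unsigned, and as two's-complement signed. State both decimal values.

unsigned = 457, signed = -55

Unsigned: 111001001 = 457.
Signed: MSB=1 → 457 − 512 = -55.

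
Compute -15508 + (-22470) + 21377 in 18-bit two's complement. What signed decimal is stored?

-16601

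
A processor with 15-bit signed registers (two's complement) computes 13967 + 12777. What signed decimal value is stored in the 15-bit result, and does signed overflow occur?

13967 → 011011010001111
12777 → 011000111101001
  011011010001111
+ 011000111101001
= 110100001111000
Result 110100001111000: MSB = 1 → 26744 − 32768 = -6024.
Both addends are non-negative but the stored result is negative: signed overflow. The true value 13967 + 12777 = 26744 lies outside [-16384, 16383].

-6024; overflow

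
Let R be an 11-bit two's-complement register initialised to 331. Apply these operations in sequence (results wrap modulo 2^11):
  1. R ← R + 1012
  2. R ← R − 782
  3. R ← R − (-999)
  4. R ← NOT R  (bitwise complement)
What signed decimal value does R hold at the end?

487

Start: R = 331 = 00101001011.
R = 331 + 1012 = 1343; wraps to -705 = 10100111111
R = -705 − 782 = -1487; wraps to 561 = 01000110001
R = 561 − (-999) = 1560; wraps to -488 = 11000011000
R = NOT 11000011000 = 00111100111 = 487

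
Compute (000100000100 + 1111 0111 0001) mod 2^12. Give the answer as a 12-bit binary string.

  000100000100
+ 111101110001
= 000001110101  (discard carry-out 1)

000001110101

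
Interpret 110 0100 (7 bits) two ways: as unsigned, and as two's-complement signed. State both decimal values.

unsigned = 100, signed = -28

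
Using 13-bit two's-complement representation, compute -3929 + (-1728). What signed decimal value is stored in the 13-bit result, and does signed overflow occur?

-3929 → 1000010100111
-1728 → 1100101000000
  1000010100111
+ 1100101000000
= 0100111100111  (discard carry-out 1)
Result 0100111100111: MSB = 0 → value 2535.
Both addends are negative but the stored result is non-negative: signed overflow. The true value -3929 + (-1728) = -5657 lies outside [-4096, 4095].

2535; overflow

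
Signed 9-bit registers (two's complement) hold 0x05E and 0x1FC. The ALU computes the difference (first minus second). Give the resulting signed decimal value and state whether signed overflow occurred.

98; no overflow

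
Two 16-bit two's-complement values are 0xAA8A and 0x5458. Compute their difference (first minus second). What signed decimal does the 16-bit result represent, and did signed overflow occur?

22066; overflow

0xAA8A = 1010101010001010 = -21878 (signed)
0x5458 = 0101010001011000 = 21592 (signed)
Subtract via negate-and-add: invert 0101010001011000 + 1 = 1010101110101000 (i.e. -21592).
  1010101010001010
+ 1010101110101000
= 0101011000110010  (discard carry-out 1)
Result 0101011000110010: MSB = 0 → value 22066.
Both addends (after negating the subtrahend) are negative but the stored result is non-negative: signed overflow. The true value -21878 − 21592 = -43470 lies outside [-32768, 32767].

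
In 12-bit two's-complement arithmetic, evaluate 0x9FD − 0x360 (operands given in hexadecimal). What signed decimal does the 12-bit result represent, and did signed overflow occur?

1693; overflow

0x9FD = 100111111101 = -1539 (signed)
0x360 = 001101100000 = 864 (signed)
Subtract via negate-and-add: invert 001101100000 + 1 = 110010100000 (i.e. -864).
  100111111101
+ 110010100000
= 011010011101  (discard carry-out 1)
Result 011010011101: MSB = 0 → value 1693.
Both addends (after negating the subtrahend) are negative but the stored result is non-negative: signed overflow. The true value -1539 − 864 = -2403 lies outside [-2048, 2047].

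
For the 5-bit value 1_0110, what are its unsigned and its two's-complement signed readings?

Unsigned: 10110 = 22.
Signed: MSB=1 → 22 − 32 = -10.

unsigned = 22, signed = -10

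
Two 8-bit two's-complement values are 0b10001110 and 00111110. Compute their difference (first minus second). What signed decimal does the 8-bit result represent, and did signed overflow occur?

0b10001110 → 10001110 = -114 (signed)
00111110 = 62 (signed)
Subtract via negate-and-add: invert 00111110 + 1 = 11000010 (i.e. -62).
  10001110
+ 11000010
= 01010000  (discard carry-out 1)
Result 01010000: MSB = 0 → value 80.
Both addends (after negating the subtrahend) are negative but the stored result is non-negative: signed overflow. The true value -114 − 62 = -176 lies outside [-128, 127].

80; overflow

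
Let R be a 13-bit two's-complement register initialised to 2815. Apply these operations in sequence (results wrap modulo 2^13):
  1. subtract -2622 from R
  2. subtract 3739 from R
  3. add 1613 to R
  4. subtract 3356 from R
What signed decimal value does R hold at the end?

Start: R = 2815 = 0101011111111.
R = 2815 − (-2622) = 5437; wraps to -2755 = 1010100111101
R = -2755 − 3739 = -6494; wraps to 1698 = 0011010100010
R = 1698 + 1613 = 3311 = 0110011101111
R = 3311 − 3356 = -45 = 1111111010011

-45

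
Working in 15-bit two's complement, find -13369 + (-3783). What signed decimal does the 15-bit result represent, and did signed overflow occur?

15616; overflow

-13369 → 100101111000111
-3783 → 111000100111001
  100101111000111
+ 111000100111001
= 011110100000000  (discard carry-out 1)
Result 011110100000000: MSB = 0 → value 15616.
Both addends are negative but the stored result is non-negative: signed overflow. The true value -13369 + (-3783) = -17152 lies outside [-16384, 16383].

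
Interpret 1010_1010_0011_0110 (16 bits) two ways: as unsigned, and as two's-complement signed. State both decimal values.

unsigned = 43574, signed = -21962

Unsigned: 1010101000110110 = 43574.
Signed: MSB=1 → 43574 − 65536 = -21962.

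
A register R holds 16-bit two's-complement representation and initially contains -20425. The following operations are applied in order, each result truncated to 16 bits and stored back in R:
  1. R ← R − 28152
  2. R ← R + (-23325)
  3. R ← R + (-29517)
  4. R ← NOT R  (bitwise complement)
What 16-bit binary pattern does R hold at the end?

1000110000101010

Start: R = -20425 = 1011000000110111.
R = -20425 − 28152 = -48577; wraps to 16959 = 0100001000111111
R = 16959 + (-23325) = -6366 = 1110011100100010
R = -6366 + (-29517) = -35883; wraps to 29653 = 0111001111010101
R = NOT 0111001111010101 = 1000110000101010 = -29654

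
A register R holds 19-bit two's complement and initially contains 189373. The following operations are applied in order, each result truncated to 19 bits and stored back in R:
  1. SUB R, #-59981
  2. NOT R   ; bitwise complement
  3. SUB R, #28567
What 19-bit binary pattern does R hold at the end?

0111100001001011110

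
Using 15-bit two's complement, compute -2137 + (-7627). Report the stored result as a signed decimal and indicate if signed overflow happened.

-9764; no overflow

-2137 → 111011110100111
-7627 → 110001000110101
  111011110100111
+ 110001000110101
= 101100111011100  (discard carry-out 1)
Result 101100111011100: MSB = 1 → 23004 − 32768 = -9764.
Both addends are negative and so is the stored result: no signed overflow.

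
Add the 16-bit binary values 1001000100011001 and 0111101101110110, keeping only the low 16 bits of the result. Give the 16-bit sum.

0000110010001111

  1001000100011001
+ 0111101101110110
= 0000110010001111  (discard carry-out 1)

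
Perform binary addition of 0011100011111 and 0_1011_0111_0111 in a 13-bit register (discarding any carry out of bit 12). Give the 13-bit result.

1001010010110

  0011100011111
+ 0101101110111
= 1001010010110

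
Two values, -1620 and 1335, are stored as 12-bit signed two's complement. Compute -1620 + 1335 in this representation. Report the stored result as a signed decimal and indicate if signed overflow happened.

-285; no overflow

-1620 → 100110101100
1335 → 010100110111
  100110101100
+ 010100110111
= 111011100011
Result 111011100011: MSB = 1 → 3811 − 4096 = -285.
Addends have opposite signs, so signed overflow cannot occur.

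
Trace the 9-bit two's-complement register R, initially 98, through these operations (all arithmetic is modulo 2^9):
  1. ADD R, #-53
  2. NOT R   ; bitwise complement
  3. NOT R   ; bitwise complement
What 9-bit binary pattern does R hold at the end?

000101101

Start: R = 98 = 001100010.
R = 98 + (-53) = 45 = 000101101
R = NOT 000101101 = 111010010 = -46
R = NOT 111010010 = 000101101 = 45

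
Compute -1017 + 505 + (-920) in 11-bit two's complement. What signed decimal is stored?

616

-1017 + 505 = -512 (11000000000)
-512 + (-920) = -1432 → wraps to 616 (01001101000)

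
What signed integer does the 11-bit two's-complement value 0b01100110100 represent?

820

MSB is 0, so the value is non-negative: 01100110100 = 820.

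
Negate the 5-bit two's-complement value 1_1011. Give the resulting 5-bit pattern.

00101

Invert: 00100. Add 1: 00101.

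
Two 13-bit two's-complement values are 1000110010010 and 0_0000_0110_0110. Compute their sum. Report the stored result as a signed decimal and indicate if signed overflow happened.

-3592; no overflow

1000110010010 = -3694 (signed)
0_0000_0110_0110 → 0000001100110 = 102 (signed)
  1000110010010
+ 0000001100110
= 1000111111000
Result 1000111111000: MSB = 1 → 4600 − 8192 = -3592.
Addends have opposite signs, so signed overflow cannot occur.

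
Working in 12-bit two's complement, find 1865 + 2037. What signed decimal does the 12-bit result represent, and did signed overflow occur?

-194; overflow

1865 → 011101001001
2037 → 011111110101
  011101001001
+ 011111110101
= 111100111110
Result 111100111110: MSB = 1 → 3902 − 4096 = -194.
Both addends are non-negative but the stored result is negative: signed overflow. The true value 1865 + 2037 = 3902 lies outside [-2048, 2047].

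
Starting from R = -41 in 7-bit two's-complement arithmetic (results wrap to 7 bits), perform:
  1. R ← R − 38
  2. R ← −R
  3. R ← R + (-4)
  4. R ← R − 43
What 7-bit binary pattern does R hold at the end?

0100000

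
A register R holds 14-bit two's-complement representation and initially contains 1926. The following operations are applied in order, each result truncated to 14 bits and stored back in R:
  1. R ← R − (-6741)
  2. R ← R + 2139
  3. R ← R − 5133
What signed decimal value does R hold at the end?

Start: R = 1926 = 00011110000110.
R = 1926 − (-6741) = 8667; wraps to -7717 = 10000111011011
R = -7717 + 2139 = -5578 = 10101000110110
R = -5578 − 5133 = -10711; wraps to 5673 = 01011000101001

5673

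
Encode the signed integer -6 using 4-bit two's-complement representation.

|-6| = 6 = 0110 in 4 bits.
Invert the bits: 1001. Add 1: 1010.

1010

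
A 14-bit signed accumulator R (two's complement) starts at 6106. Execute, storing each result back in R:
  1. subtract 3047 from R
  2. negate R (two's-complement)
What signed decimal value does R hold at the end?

-3059

Start: R = 6106 = 01011111011010.
R = 6106 − 3047 = 3059 = 00101111110011
R = −(3059) = -3059 = 11010000001101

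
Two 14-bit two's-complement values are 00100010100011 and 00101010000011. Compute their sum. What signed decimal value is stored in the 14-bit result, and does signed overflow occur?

00100010100011 = 2211 (signed)
00101010000011 = 2691 (signed)
  00100010100011
+ 00101010000011
= 01001100100110
Result 01001100100110: MSB = 0 → value 4902.
Both addends are non-negative and so is the stored result: no signed overflow.

4902; no overflow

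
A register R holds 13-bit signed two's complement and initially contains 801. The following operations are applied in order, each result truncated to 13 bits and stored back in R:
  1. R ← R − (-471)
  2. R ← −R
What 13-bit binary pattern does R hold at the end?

Start: R = 801 = 0001100100001.
R = 801 − (-471) = 1272 = 0010011111000
R = −(1272) = -1272 = 1101100001000

1101100001000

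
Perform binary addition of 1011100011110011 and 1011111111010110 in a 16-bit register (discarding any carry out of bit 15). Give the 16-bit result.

0111100011001001

  1011100011110011
+ 1011111111010110
= 0111100011001001  (discard carry-out 1)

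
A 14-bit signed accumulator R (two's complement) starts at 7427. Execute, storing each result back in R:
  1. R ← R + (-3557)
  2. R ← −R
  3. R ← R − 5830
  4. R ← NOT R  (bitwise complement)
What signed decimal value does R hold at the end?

-6685

Start: R = 7427 = 01110100000011.
R = 7427 + (-3557) = 3870 = 00111100011110
R = −(3870) = -3870 = 11000011100010
R = -3870 − 5830 = -9700; wraps to 6684 = 01101000011100
R = NOT 01101000011100 = 10010111100011 = -6685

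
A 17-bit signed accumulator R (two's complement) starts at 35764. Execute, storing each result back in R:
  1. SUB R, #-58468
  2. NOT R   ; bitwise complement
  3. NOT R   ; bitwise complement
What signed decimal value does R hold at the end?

-36840

Start: R = 35764 = 01000101110110100.
R = 35764 − (-58468) = 94232; wraps to -36840 = 10111000000011000
R = NOT 10111000000011000 = 01000111111100111 = 36839
R = NOT 01000111111100111 = 10111000000011000 = -36840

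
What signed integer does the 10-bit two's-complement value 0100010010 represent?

274

MSB is 0, so the value is non-negative: 0100010010 = 274.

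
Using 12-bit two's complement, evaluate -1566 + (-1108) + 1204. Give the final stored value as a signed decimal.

-1470

-1566 + (-1108) = -2674 → wraps to 1422 (010110001110)
1422 + 1204 = 2626 → wraps to -1470 (101001000010)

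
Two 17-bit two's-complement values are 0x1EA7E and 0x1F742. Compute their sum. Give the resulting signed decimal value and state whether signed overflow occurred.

0x1EA7E = 11110101001111110 = -5506 (signed)
0x1F742 = 11111011101000010 = -2238 (signed)
  11110101001111110
+ 11111011101000010
= 11110000111000000  (discard carry-out 1)
Result 11110000111000000: MSB = 1 → 123328 − 131072 = -7744.
Both addends are negative and so is the stored result: no signed overflow.

-7744; no overflow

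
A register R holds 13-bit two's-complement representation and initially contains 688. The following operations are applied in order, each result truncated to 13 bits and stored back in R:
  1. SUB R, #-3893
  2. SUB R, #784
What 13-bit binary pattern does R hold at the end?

0111011010101

Start: R = 688 = 0001010110000.
R = 688 − (-3893) = 4581; wraps to -3611 = 1000111100101
R = -3611 − 784 = -4395; wraps to 3797 = 0111011010101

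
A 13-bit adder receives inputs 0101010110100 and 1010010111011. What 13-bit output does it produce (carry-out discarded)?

1111101101111

  0101010110100
+ 1010010111011
= 1111101101111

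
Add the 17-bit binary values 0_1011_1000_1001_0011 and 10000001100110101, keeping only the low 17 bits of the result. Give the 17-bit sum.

  01011100010010011
+ 10000001100110101
= 11011101111001000

11011101111001000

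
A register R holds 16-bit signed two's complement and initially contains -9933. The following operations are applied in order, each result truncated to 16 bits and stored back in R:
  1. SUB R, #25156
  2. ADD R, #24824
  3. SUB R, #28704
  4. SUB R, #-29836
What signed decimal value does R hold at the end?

Start: R = -9933 = 1101100100110011.
R = -9933 − 25156 = -35089; wraps to 30447 = 0111011011101111
R = 30447 + 24824 = 55271; wraps to -10265 = 1101011111100111
R = -10265 − 28704 = -38969; wraps to 26567 = 0110011111000111
R = 26567 − (-29836) = 56403; wraps to -9133 = 1101110001010011

-9133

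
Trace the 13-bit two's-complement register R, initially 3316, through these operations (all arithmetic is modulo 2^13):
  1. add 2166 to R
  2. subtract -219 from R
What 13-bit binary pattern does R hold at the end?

Start: R = 3316 = 0110011110100.
R = 3316 + 2166 = 5482; wraps to -2710 = 1010101101010
R = -2710 − (-219) = -2491 = 1011001000101

1011001000101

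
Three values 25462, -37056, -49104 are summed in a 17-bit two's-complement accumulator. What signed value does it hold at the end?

-60698

25462 + (-37056) = -11594 (11101001010110110)
-11594 + (-49104) = -60698 (10001001011100110)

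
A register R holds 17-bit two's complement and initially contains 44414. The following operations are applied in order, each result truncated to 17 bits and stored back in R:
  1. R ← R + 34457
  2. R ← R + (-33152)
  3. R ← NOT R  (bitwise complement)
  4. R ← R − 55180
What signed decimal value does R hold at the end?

30172

Start: R = 44414 = 01010110101111110.
R = 44414 + 34457 = 78871; wraps to -52201 = 10011010000010111
R = -52201 + (-33152) = -85353; wraps to 45719 = 01011001010010111
R = NOT 01011001010010111 = 10100110101101000 = -45720
R = -45720 − 55180 = -100900; wraps to 30172 = 00111010111011100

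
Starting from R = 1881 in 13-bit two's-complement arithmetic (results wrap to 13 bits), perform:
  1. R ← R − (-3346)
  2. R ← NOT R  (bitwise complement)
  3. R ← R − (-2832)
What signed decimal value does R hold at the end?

Start: R = 1881 = 0011101011001.
R = 1881 − (-3346) = 5227; wraps to -2965 = 1010001101011
R = NOT 1010001101011 = 0101110010100 = 2964
R = 2964 − (-2832) = 5796; wraps to -2396 = 1011010100100

-2396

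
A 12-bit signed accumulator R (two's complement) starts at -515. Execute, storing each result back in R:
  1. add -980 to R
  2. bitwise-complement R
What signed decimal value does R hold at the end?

1494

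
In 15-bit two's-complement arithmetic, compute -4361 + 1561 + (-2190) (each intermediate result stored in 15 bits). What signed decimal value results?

-4361 + 1561 = -2800 (111010100010000)
-2800 + (-2190) = -4990 (110110010000010)

-4990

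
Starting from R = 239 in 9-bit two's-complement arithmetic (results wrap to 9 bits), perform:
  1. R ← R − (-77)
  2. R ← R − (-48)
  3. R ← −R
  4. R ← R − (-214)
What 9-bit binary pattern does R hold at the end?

101101010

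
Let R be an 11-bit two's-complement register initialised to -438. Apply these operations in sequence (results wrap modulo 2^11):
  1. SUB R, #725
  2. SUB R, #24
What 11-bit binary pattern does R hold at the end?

01101011101

Start: R = -438 = 11001001010.
R = -438 − 725 = -1163; wraps to 885 = 01101110101
R = 885 − 24 = 861 = 01101011101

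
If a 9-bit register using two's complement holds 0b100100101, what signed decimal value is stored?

MSB is 1, so the value is negative.
Unsigned reading: 293. Subtract 2^9 = 512: 293 − 512 = -219.

-219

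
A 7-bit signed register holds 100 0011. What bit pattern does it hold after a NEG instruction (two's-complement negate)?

Invert: 0111100. Add 1: 0111101.

0111101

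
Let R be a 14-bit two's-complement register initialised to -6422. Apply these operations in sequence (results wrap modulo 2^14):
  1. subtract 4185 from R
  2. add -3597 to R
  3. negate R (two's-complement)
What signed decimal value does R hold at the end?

Start: R = -6422 = 10011011101010.
R = -6422 − 4185 = -10607; wraps to 5777 = 01011010010001
R = 5777 + (-3597) = 2180 = 00100010000100
R = −(2180) = -2180 = 11011101111100

-2180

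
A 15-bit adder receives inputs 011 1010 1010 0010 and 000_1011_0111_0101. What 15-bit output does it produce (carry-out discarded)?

100011000010111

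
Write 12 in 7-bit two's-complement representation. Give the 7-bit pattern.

12 is non-negative, so write it directly in 7 bits: 0001100.

0001100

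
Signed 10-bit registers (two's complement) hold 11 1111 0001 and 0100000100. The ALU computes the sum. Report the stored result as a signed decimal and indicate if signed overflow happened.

245; no overflow

11 1111 0001 → 1111110001 = -15 (signed)
0100000100 = 260 (signed)
  1111110001
+ 0100000100
= 0011110101  (discard carry-out 1)
Result 0011110101: MSB = 0 → value 245.
Addends have opposite signs, so signed overflow cannot occur.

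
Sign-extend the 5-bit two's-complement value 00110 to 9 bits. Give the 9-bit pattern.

000000110

MSB of 00110 is 0; replicate it into the new high bits.
0000|00110 → 000000110 (still 6).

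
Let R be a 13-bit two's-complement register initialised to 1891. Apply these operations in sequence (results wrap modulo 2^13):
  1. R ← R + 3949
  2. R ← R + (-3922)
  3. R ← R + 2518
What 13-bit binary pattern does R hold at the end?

1000101010100

Start: R = 1891 = 0011101100011.
R = 1891 + 3949 = 5840; wraps to -2352 = 1011011010000
R = -2352 + (-3922) = -6274; wraps to 1918 = 0011101111110
R = 1918 + 2518 = 4436; wraps to -3756 = 1000101010100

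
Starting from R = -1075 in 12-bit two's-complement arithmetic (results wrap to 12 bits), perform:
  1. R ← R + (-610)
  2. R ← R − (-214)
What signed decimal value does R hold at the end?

-1471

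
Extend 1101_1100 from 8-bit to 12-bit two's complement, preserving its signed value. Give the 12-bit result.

MSB of 11011100 is 1; replicate it into the new high bits.
1111|11011100 → 111111011100 (still -36).

111111011100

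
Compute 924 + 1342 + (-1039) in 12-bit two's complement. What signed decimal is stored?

1227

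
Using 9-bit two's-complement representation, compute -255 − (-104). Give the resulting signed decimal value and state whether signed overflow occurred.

-255 → 100000001
-104 → 110011000
Subtract via negate-and-add: invert 110011000 + 1 = 001101000 (i.e. 104).
  100000001
+ 001101000
= 101101001
Result 101101001: MSB = 1 → 361 − 512 = -151.
Addends (after negating the subtrahend) have opposite signs, so signed overflow cannot occur.

-151; no overflow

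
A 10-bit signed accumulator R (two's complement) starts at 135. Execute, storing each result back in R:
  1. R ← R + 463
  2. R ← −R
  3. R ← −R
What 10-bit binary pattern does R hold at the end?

Start: R = 135 = 0010000111.
R = 135 + 463 = 598; wraps to -426 = 1001010110
R = −(-426) = 426 = 0110101010
R = −(426) = -426 = 1001010110

1001010110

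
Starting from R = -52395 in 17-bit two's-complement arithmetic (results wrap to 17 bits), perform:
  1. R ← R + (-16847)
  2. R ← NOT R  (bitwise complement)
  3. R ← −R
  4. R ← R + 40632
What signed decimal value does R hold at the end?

-28609

Start: R = -52395 = 10011001101010101.
R = -52395 + (-16847) = -69242; wraps to 61830 = 01111000110000110
R = NOT 01111000110000110 = 10000111001111001 = -61831
R = −(-61831) = 61831 = 01111000110000111
R = 61831 + 40632 = 102463; wraps to -28609 = 11001000000111111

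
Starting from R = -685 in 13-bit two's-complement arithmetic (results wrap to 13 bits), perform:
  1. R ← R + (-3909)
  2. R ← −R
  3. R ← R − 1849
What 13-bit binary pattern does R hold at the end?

Start: R = -685 = 1110101010011.
R = -685 + (-3909) = -4594; wraps to 3598 = 0111000001110
R = −(3598) = -3598 = 1000111110010
R = -3598 − 1849 = -5447; wraps to 2745 = 0101010111001

0101010111001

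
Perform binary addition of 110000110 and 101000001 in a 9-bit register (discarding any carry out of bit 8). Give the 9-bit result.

011000111

  110000110
+ 101000001
= 011000111  (discard carry-out 1)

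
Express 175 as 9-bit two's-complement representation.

175 is non-negative, so write it directly in 9 bits: 010101111.

010101111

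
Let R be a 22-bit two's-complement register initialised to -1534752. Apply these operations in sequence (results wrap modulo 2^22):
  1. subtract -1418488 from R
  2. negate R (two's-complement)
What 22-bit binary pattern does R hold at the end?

0000011100011000101000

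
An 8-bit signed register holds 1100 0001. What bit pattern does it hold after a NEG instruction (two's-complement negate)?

00111111

Invert: 00111110. Add 1: 00111111.
Check: 11000001 = -63, 00111111 = 63.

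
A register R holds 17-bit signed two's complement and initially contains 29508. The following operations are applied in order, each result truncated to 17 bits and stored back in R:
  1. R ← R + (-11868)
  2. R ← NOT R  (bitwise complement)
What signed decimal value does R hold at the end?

-17641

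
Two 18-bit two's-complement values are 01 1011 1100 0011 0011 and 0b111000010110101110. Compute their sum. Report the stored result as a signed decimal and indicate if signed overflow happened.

82401; no overflow

01 1011 1100 0011 0011 → 011011110000110011 = 113715 (signed)
0b111000010110101110 → 111000010110101110 = -31314 (signed)
  011011110000110011
+ 111000010110101110
= 010100000111100001  (discard carry-out 1)
Result 010100000111100001: MSB = 0 → value 82401.
Addends have opposite signs, so signed overflow cannot occur.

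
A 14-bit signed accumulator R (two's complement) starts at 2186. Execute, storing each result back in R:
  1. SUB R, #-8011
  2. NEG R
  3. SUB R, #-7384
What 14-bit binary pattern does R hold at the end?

11010100000011

Start: R = 2186 = 00100010001010.
R = 2186 − (-8011) = 10197; wraps to -6187 = 10011111010101
R = −(-6187) = 6187 = 01100000101011
R = 6187 − (-7384) = 13571; wraps to -2813 = 11010100000011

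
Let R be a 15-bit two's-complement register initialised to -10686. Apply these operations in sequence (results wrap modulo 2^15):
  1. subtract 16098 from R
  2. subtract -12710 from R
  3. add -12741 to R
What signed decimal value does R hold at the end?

5953

Start: R = -10686 = 101011001000010.
R = -10686 − 16098 = -26784; wraps to 5984 = 001011101100000
R = 5984 − (-12710) = 18694; wraps to -14074 = 100100100000110
R = -14074 + (-12741) = -26815; wraps to 5953 = 001011101000001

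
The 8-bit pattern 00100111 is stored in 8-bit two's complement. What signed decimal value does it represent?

39

MSB is 0, so the value is non-negative: 00100111 = 39.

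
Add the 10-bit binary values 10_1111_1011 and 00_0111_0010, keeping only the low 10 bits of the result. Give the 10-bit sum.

1101101101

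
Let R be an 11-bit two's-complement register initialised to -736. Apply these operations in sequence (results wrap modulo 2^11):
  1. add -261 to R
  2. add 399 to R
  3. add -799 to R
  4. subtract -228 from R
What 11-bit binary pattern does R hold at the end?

01101101111

Start: R = -736 = 10100100000.
R = -736 + (-261) = -997 = 10000011011
R = -997 + 399 = -598 = 10110101010
R = -598 + (-799) = -1397; wraps to 651 = 01010001011
R = 651 − (-228) = 879 = 01101101111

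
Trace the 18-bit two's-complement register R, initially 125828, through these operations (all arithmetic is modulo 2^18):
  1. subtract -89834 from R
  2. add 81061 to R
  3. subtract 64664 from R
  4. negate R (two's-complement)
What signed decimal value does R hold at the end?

30085

Start: R = 125828 = 011110101110000100.
R = 125828 − (-89834) = 215662; wraps to -46482 = 110100101001101110
R = -46482 + 81061 = 34579 = 001000011100010011
R = 34579 − 64664 = -30085 = 111000101001111011
R = −(-30085) = 30085 = 000111010110000101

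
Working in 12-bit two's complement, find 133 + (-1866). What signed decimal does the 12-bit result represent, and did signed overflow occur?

133 → 000010000101
-1866 → 100010110110
  000010000101
+ 100010110110
= 100100111011
Result 100100111011: MSB = 1 → 2363 − 4096 = -1733.
Addends have opposite signs, so signed overflow cannot occur.

-1733; no overflow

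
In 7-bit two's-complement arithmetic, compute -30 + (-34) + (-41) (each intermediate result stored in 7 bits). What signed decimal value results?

-30 + (-34) = -64 (1000000)
-64 + (-41) = -105 → wraps to 23 (0010111)

23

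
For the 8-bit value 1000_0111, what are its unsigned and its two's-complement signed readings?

unsigned = 135, signed = -121

Unsigned: 10000111 = 135.
Signed: MSB=1 → 135 − 256 = -121.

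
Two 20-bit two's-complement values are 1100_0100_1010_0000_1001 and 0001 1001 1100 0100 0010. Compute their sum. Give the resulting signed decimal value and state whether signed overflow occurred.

1100_0100_1010_0000_1001 → 11000100101000001001 = -243191 (signed)
0001 1001 1100 0100 0010 → 00011001110001000010 = 105538 (signed)
  11000100101000001001
+ 00011001110001000010
= 11011110011001001011
Result 11011110011001001011: MSB = 1 → 910923 − 1048576 = -137653.
Addends have opposite signs, so signed overflow cannot occur.

-137653; no overflow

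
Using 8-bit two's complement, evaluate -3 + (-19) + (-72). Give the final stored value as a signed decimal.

-3 + (-19) = -22 (11101010)
-22 + (-72) = -94 (10100010)

-94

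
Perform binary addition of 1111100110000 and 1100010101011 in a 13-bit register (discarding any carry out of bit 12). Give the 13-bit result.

1011111011011

  1111100110000
+ 1100010101011
= 1011111011011  (discard carry-out 1)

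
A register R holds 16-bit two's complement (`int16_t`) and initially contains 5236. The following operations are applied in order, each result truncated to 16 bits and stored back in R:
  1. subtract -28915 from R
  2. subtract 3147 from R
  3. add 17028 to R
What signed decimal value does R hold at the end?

-17504

Start: R = 5236 = 0001010001110100.
R = 5236 − (-28915) = 34151; wraps to -31385 = 1000010101100111
R = -31385 − 3147 = -34532; wraps to 31004 = 0111100100011100
R = 31004 + 17028 = 48032; wraps to -17504 = 1011101110100000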